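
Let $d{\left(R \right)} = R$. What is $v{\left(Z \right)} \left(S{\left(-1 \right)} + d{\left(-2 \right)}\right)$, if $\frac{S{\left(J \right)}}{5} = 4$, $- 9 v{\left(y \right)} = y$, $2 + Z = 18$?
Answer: $-32$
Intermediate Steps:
$Z = 16$ ($Z = -2 + 18 = 16$)
$v{\left(y \right)} = - \frac{y}{9}$
$S{\left(J \right)} = 20$ ($S{\left(J \right)} = 5 \cdot 4 = 20$)
$v{\left(Z \right)} \left(S{\left(-1 \right)} + d{\left(-2 \right)}\right) = \left(- \frac{1}{9}\right) 16 \left(20 - 2\right) = \left(- \frac{16}{9}\right) 18 = -32$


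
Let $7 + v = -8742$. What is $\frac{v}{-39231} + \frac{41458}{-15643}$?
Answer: $- \frac{1489578191}{613690533} \approx -2.4272$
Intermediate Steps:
$v = -8749$ ($v = -7 - 8742 = -8749$)
$\frac{v}{-39231} + \frac{41458}{-15643} = - \frac{8749}{-39231} + \frac{41458}{-15643} = \left(-8749\right) \left(- \frac{1}{39231}\right) + 41458 \left(- \frac{1}{15643}\right) = \frac{8749}{39231} - \frac{41458}{15643} = - \frac{1489578191}{613690533}$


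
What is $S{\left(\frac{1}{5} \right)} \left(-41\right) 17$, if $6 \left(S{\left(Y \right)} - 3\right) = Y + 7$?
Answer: $- \frac{14637}{5} \approx -2927.4$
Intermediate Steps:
$S{\left(Y \right)} = \frac{25}{6} + \frac{Y}{6}$ ($S{\left(Y \right)} = 3 + \frac{Y + 7}{6} = 3 + \frac{7 + Y}{6} = 3 + \left(\frac{7}{6} + \frac{Y}{6}\right) = \frac{25}{6} + \frac{Y}{6}$)
$S{\left(\frac{1}{5} \right)} \left(-41\right) 17 = \left(\frac{25}{6} + \frac{1}{6 \cdot 5}\right) \left(-41\right) 17 = \left(\frac{25}{6} + \frac{1}{6} \cdot \frac{1}{5}\right) \left(-41\right) 17 = \left(\frac{25}{6} + \frac{1}{30}\right) \left(-41\right) 17 = \frac{21}{5} \left(-41\right) 17 = \left(- \frac{861}{5}\right) 17 = - \frac{14637}{5}$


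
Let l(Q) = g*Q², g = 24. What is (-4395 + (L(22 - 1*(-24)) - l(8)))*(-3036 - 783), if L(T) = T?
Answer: 22474815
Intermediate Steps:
l(Q) = 24*Q²
(-4395 + (L(22 - 1*(-24)) - l(8)))*(-3036 - 783) = (-4395 + ((22 - 1*(-24)) - 24*8²))*(-3036 - 783) = (-4395 + ((22 + 24) - 24*64))*(-3819) = (-4395 + (46 - 1*1536))*(-3819) = (-4395 + (46 - 1536))*(-3819) = (-4395 - 1490)*(-3819) = -5885*(-3819) = 22474815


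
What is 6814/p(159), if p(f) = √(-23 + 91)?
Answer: 3407*√17/17 ≈ 826.32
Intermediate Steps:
p(f) = 2*√17 (p(f) = √68 = 2*√17)
6814/p(159) = 6814/((2*√17)) = 6814*(√17/34) = 3407*√17/17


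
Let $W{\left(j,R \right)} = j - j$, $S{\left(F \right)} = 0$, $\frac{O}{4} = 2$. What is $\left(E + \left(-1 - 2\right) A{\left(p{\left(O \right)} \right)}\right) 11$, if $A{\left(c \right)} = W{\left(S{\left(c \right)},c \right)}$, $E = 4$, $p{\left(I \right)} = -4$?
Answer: $44$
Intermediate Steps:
$O = 8$ ($O = 4 \cdot 2 = 8$)
$W{\left(j,R \right)} = 0$
$A{\left(c \right)} = 0$
$\left(E + \left(-1 - 2\right) A{\left(p{\left(O \right)} \right)}\right) 11 = \left(4 + \left(-1 - 2\right) 0\right) 11 = \left(4 - 0\right) 11 = \left(4 + 0\right) 11 = 4 \cdot 11 = 44$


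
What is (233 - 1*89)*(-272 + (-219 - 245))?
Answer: -105984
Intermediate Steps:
(233 - 1*89)*(-272 + (-219 - 245)) = (233 - 89)*(-272 - 464) = 144*(-736) = -105984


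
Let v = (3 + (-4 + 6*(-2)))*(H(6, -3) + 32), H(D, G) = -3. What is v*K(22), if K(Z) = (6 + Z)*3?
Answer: -31668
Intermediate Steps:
K(Z) = 18 + 3*Z
v = -377 (v = (3 + (-4 + 6*(-2)))*(-3 + 32) = (3 + (-4 - 12))*29 = (3 - 16)*29 = -13*29 = -377)
v*K(22) = -377*(18 + 3*22) = -377*(18 + 66) = -377*84 = -31668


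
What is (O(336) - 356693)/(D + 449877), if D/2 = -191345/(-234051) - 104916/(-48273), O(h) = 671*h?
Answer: -494253587140917/1694310884677091 ≈ -0.29171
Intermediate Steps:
D = 22528327934/3766114641 (D = 2*(-191345/(-234051) - 104916/(-48273)) = 2*(-191345*(-1/234051) - 104916*(-1/48273)) = 2*(191345/234051 + 34972/16091) = 2*(11264163967/3766114641) = 22528327934/3766114641 ≈ 5.9818)
(O(336) - 356693)/(D + 449877) = (671*336 - 356693)/(22528327934/3766114641 + 449877) = (225456 - 356693)/(1694310884677091/3766114641) = -131237*3766114641/1694310884677091 = -494253587140917/1694310884677091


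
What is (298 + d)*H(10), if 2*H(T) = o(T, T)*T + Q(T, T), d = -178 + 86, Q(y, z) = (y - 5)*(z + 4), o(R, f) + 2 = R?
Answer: 15450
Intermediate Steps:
o(R, f) = -2 + R
Q(y, z) = (-5 + y)*(4 + z)
d = -92
H(T) = -10 + T**2/2 - T/2 + T*(-2 + T)/2 (H(T) = ((-2 + T)*T + (-20 - 5*T + 4*T + T*T))/2 = (T*(-2 + T) + (-20 - 5*T + 4*T + T**2))/2 = (T*(-2 + T) + (-20 + T**2 - T))/2 = (-20 + T**2 - T + T*(-2 + T))/2 = -10 + T**2/2 - T/2 + T*(-2 + T)/2)
(298 + d)*H(10) = (298 - 92)*(-10 + 10**2 - 3/2*10) = 206*(-10 + 100 - 15) = 206*75 = 15450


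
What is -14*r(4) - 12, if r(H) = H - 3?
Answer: -26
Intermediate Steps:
r(H) = -3 + H
-14*r(4) - 12 = -14*(-3 + 4) - 12 = -14*1 - 12 = -14 - 12 = -26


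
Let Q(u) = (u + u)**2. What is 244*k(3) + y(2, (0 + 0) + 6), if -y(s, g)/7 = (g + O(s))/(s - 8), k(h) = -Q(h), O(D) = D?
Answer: -26324/3 ≈ -8774.7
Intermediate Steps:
Q(u) = 4*u**2 (Q(u) = (2*u)**2 = 4*u**2)
k(h) = -4*h**2
y(s, g) = -7*(g + s)/(-8 + s) (y(s, g) = -7*(g + s)/(s - 8) = -7*(g + s)/(-8 + s))
244*k(3) + y(2, (0 + 0) + 6) = 244*(-4*3**2) + 7*(-((0 + 0) + 6) - 1*2)/(-8 + 2) = 244*(-4*9) + 7*(-(0 + 6) - 2)/(-6) = 244*(-36) + 7*(-1/6)*(-1*6 - 2) = -8784 + 7*(-1/6)*(-6 - 2) = -8784 + 7*(-1/6)*(-8) = -8784 + 28/3 = -26324/3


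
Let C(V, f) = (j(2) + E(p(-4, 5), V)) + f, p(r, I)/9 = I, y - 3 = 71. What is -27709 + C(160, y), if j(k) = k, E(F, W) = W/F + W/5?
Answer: -248377/9 ≈ -27597.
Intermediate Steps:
y = 74 (y = 3 + 71 = 74)
p(r, I) = 9*I
E(F, W) = W/5 + W/F (E(F, W) = W/F + W*(⅕) = W/F + W/5 = W/5 + W/F)
C(V, f) = 2 + f + 2*V/9 (C(V, f) = (2 + (V/5 + V/((9*5)))) + f = (2 + (V/5 + V/45)) + f = (2 + 2*V/9) + f = 2 + f + 2*V/9)
-27709 + C(160, y) = -27709 + (2 + 74 + (2/9)*160) = -27709 + (2 + 74 + 320/9) = -27709 + 1004/9 = -248377/9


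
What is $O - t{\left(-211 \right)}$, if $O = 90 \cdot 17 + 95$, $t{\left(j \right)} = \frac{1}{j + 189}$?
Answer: $\frac{35751}{22} \approx 1625.0$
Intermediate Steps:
$t{\left(j \right)} = \frac{1}{189 + j}$
$O = 1625$ ($O = 1530 + 95 = 1625$)
$O - t{\left(-211 \right)} = 1625 - \frac{1}{189 - 211} = 1625 - \frac{1}{-22} = 1625 - - \frac{1}{22} = 1625 + \frac{1}{22} = \frac{35751}{22}$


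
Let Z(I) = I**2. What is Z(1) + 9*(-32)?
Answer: -287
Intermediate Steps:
Z(1) + 9*(-32) = 1**2 + 9*(-32) = 1 - 288 = -287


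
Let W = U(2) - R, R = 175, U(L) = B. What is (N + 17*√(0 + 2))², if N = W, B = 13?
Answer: 26822 - 5508*√2 ≈ 19033.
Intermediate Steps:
U(L) = 13
W = -162 (W = 13 - 1*175 = 13 - 175 = -162)
N = -162
(N + 17*√(0 + 2))² = (-162 + 17*√(0 + 2))² = (-162 + 17*√2)²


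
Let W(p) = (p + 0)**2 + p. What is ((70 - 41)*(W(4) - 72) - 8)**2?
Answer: 2298256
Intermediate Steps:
W(p) = p + p**2 (W(p) = p**2 + p = p + p**2)
((70 - 41)*(W(4) - 72) - 8)**2 = ((70 - 41)*(4*(1 + 4) - 72) - 8)**2 = (29*(4*5 - 72) - 8)**2 = (29*(20 - 72) - 8)**2 = (29*(-52) - 8)**2 = (-1508 - 8)**2 = (-1516)**2 = 2298256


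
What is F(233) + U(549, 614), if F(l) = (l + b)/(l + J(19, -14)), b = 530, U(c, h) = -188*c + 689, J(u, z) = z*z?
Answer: -43981604/429 ≈ -1.0252e+5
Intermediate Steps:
J(u, z) = z²
U(c, h) = 689 - 188*c
F(l) = (530 + l)/(196 + l) (F(l) = (l + 530)/(l + (-14)²) = (530 + l)/(l + 196) = (530 + l)/(196 + l))
F(233) + U(549, 614) = (530 + 233)/(196 + 233) + (689 - 188*549) = 763/429 + (689 - 103212) = (1/429)*763 - 102523 = 763/429 - 102523 = -43981604/429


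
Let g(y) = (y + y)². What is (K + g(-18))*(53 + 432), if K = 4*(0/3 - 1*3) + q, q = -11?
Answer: 617405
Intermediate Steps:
g(y) = 4*y² (g(y) = (2*y)² = 4*y²)
K = -23 (K = 4*(0/3 - 1*3) - 11 = 4*(0*(⅓) - 3) - 11 = 4*(0 - 3) - 11 = 4*(-3) - 11 = -12 - 11 = -23)
(K + g(-18))*(53 + 432) = (-23 + 4*(-18)²)*(53 + 432) = (-23 + 4*324)*485 = (-23 + 1296)*485 = 1273*485 = 617405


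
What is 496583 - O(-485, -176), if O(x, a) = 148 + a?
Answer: 496611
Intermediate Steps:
496583 - O(-485, -176) = 496583 - (148 - 176) = 496583 - 1*(-28) = 496583 + 28 = 496611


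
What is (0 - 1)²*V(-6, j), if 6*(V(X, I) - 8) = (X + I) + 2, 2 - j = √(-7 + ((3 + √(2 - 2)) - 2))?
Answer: 23/3 - I*√6/6 ≈ 7.6667 - 0.40825*I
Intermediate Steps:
j = 2 - I*√6 (j = 2 - √(-7 + ((3 + √(2 - 2)) - 2)) = 2 - √(-7 + ((3 + √0) - 2)) = 2 - √(-7 + ((3 + 0) - 2)) = 2 - √(-7 + (3 - 2)) = 2 - √(-7 + 1) = 2 - √(-6) = 2 - I*√6 ≈ 2.0 - 2.4495*I)
V(X, I) = 25/3 + I/6 + X/6 (V(X, I) = 8 + ((X + I) + 2)/6 = 8 + ((I + X) + 2)/6 = 8 + (2 + I + X)/6 = 8 + (⅓ + I/6 + X/6) = 25/3 + I/6 + X/6)
(0 - 1)²*V(-6, j) = (0 - 1)²*(25/3 + (2 - I*√6)/6 + (⅙)*(-6)) = (-1)²*(25/3 + (⅓ - I*√6/6) - 1) = 1*(23/3 - I*√6/6) = 23/3 - I*√6/6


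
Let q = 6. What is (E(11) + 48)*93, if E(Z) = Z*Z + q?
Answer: 16275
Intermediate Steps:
E(Z) = 6 + Z**2 (E(Z) = Z*Z + 6 = Z**2 + 6 = 6 + Z**2)
(E(11) + 48)*93 = ((6 + 11**2) + 48)*93 = ((6 + 121) + 48)*93 = (127 + 48)*93 = 175*93 = 16275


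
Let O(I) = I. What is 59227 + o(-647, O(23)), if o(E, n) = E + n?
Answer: 58603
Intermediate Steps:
59227 + o(-647, O(23)) = 59227 + (-647 + 23) = 59227 - 624 = 58603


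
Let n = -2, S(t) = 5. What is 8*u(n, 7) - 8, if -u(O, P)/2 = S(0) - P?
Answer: 24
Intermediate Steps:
u(O, P) = -10 + 2*P (u(O, P) = -2*(5 - P) = -10 + 2*P)
8*u(n, 7) - 8 = 8*(-10 + 2*7) - 8 = 8*(-10 + 14) - 8 = 8*4 - 8 = 32 - 8 = 24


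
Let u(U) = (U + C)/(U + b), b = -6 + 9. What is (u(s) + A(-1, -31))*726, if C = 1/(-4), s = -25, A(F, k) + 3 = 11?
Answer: 26565/4 ≈ 6641.3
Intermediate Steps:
A(F, k) = 8 (A(F, k) = -3 + 11 = 8)
b = 3
C = -1/4 ≈ -0.25000
u(U) = (-1/4 + U)/(3 + U) (u(U) = (U - 1/4)/(U + 3) = (-1/4 + U)/(3 + U))
(u(s) + A(-1, -31))*726 = ((-1/4 - 25)/(3 - 25) + 8)*726 = (-101/4/(-22) + 8)*726 = (-1/22*(-101/4) + 8)*726 = (101/88 + 8)*726 = (805/88)*726 = 26565/4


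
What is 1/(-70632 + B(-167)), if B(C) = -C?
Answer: -1/70465 ≈ -1.4191e-5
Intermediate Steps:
1/(-70632 + B(-167)) = 1/(-70632 - 1*(-167)) = 1/(-70632 + 167) = 1/(-70465) = -1/70465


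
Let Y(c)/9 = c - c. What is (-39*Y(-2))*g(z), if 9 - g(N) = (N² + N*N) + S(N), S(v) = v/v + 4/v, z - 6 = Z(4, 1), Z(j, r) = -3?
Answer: 0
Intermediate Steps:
z = 3 (z = 6 - 3 = 3)
Y(c) = 0 (Y(c) = 9*(c - c) = 9*0 = 0)
S(v) = 1 + 4/v
g(N) = 9 - 2*N² - (4 + N)/N (g(N) = 9 - ((N² + N*N) + (4 + N)/N) = 9 - ((N² + N²) + (4 + N)/N) = 9 - (2*N² + (4 + N)/N) = 9 + (-2*N² - (4 + N)/N) = 9 - 2*N² - (4 + N)/N)
(-39*Y(-2))*g(z) = (-39*0)*(8 - 4/3 - 2*3²) = 0*(8 - 4*⅓ - 2*9) = 0*(8 - 4/3 - 18) = 0*(-34/3) = 0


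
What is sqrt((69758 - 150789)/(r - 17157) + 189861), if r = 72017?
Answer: sqrt(142851235378735)/27430 ≈ 435.73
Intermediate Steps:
sqrt((69758 - 150789)/(r - 17157) + 189861) = sqrt((69758 - 150789)/(72017 - 17157) + 189861) = sqrt(-81031/54860 + 189861) = sqrt(10415693429/54860) = sqrt(142851235378735)/27430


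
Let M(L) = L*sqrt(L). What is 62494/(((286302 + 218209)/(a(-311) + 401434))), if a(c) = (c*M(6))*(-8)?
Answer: 25087216396/504511 + 932910432*sqrt(6)/504511 ≈ 54255.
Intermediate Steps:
M(L) = L**(3/2)
a(c) = -48*c*sqrt(6) (a(c) = (c*6**(3/2))*(-8) = (c*(6*sqrt(6)))*(-8) = (6*c*sqrt(6))*(-8) = -48*c*sqrt(6))
62494/(((286302 + 218209)/(a(-311) + 401434))) = 62494/(((286302 + 218209)/(-48*(-311)*sqrt(6) + 401434))) = 62494/((504511/(14928*sqrt(6) + 401434))) = 62494/((504511/(401434 + 14928*sqrt(6)))) = 62494*(401434/504511 + 14928*sqrt(6)/504511) = 25087216396/504511 + 932910432*sqrt(6)/504511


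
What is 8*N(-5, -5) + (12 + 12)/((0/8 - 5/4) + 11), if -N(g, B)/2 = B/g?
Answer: -176/13 ≈ -13.538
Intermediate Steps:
N(g, B) = -2*B/g
8*N(-5, -5) + (12 + 12)/((0/8 - 5/4) + 11) = 8*(-2*(-5)/(-5)) + (12 + 12)/((0/8 - 5/4) + 11) = 8*(-2*(-5)*(-⅕)) + 24/((0*(⅛) - 5*¼) + 11) = 8*(-2) + 24/((0 - 5/4) + 11) = -16 + 24/(-5/4 + 11) = -16 + 24/(39/4) = -16 + 24*(4/39) = -16 + 32/13 = -176/13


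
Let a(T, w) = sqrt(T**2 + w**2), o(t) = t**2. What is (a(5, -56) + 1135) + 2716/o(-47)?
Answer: 2509931/2209 + sqrt(3161) ≈ 1192.5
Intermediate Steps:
(a(5, -56) + 1135) + 2716/o(-47) = (sqrt(5**2 + (-56)**2) + 1135) + 2716/((-47)**2) = (sqrt(25 + 3136) + 1135) + 2716/2209 = (sqrt(3161) + 1135) + 2716*(1/2209) = (1135 + sqrt(3161)) + 2716/2209 = 2509931/2209 + sqrt(3161)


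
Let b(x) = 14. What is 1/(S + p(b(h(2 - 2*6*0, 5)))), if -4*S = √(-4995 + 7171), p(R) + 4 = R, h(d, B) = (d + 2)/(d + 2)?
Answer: -5/18 - √34/18 ≈ -0.60172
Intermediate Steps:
h(d, B) = 1 (h(d, B) = (2 + d)/(2 + d) = 1)
p(R) = -4 + R
S = -2*√34 (S = -√(-4995 + 7171)/4 = -2*√34 ≈ -11.662)
1/(S + p(b(h(2 - 2*6*0, 5)))) = 1/(-2*√34 + (-4 + 14)) = 1/(-2*√34 + 10) = 1/(10 - 2*√34)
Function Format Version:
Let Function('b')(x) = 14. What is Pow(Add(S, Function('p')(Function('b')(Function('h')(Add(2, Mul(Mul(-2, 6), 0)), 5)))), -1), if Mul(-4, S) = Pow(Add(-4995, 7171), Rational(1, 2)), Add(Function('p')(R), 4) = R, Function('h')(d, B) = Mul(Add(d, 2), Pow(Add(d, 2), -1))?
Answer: Add(Rational(-5, 18), Mul(Rational(-1, 18), Pow(34, Rational(1, 2)))) ≈ -0.60172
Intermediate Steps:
Function('h')(d, B) = 1 (Function('h')(d, B) = Mul(Add(2, d), Pow(Add(2, d), -1)) = 1)
Function('p')(R) = Add(-4, R)
S = Mul(-2, Pow(34, Rational(1, 2))) (S = Mul(Rational(-1, 4), Pow(Add(-4995, 7171), Rational(1, 2))) = Mul(Rational(-1, 4), Pow(2176, Rational(1, 2))) = Mul(Rational(-1, 4), Mul(8, Pow(34, Rational(1, 2)))) = Mul(-2, Pow(34, Rational(1, 2))) ≈ -11.662)
Pow(Add(S, Function('p')(Function('b')(Function('h')(Add(2, Mul(Mul(-2, 6), 0)), 5)))), -1) = Pow(Add(Mul(-2, Pow(34, Rational(1, 2))), Add(-4, 14)), -1) = Pow(Add(Mul(-2, Pow(34, Rational(1, 2))), 10), -1) = Pow(Add(10, Mul(-2, Pow(34, Rational(1, 2)))), -1)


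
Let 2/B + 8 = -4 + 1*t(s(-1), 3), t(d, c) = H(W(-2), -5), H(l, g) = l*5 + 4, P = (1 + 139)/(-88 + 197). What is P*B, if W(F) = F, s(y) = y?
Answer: -140/981 ≈ -0.14271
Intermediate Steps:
P = 140/109 ≈ 1.2844
H(l, g) = 4 + 5*l (H(l, g) = 5*l + 4 = 4 + 5*l)
t(d, c) = -6 (t(d, c) = 4 + 5*(-2) = 4 - 10 = -6)
B = -⅑ (B = 2/(-8 + (-4 + 1*(-6))) = 2/(-8 + (-4 - 6)) = 2/(-8 - 10) = 2/(-18) = 2*(-1/18) = -⅑ ≈ -0.11111)
P*B = (140/109)*(-⅑) = -140/981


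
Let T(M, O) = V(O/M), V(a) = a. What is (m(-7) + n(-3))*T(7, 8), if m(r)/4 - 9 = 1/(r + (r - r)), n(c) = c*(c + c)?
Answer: 2992/49 ≈ 61.061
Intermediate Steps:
n(c) = 2*c² (n(c) = c*(2*c) = 2*c²)
T(M, O) = O/M
m(r) = 36 + 4/r (m(r) = 36 + 4/(r + (r - r)) = 36 + 4/(r + 0) = 36 + 4/r)
(m(-7) + n(-3))*T(7, 8) = ((36 + 4/(-7)) + 2*(-3)²)*(8/7) = ((36 + 4*(-⅐)) + 2*9)*(8*(⅐)) = ((36 - 4/7) + 18)*(8/7) = (248/7 + 18)*(8/7) = (374/7)*(8/7) = 2992/49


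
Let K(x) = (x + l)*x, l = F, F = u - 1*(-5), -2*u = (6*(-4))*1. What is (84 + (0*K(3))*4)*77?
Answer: 6468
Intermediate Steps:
u = 12 (u = -6*(-4)/2 = -(-12) = -½*(-24) = 12)
F = 17 (F = 12 - 1*(-5) = 12 + 5 = 17)
l = 17
K(x) = x*(17 + x) (K(x) = (x + 17)*x = (17 + x)*x = x*(17 + x))
(84 + (0*K(3))*4)*77 = (84 + (0*(3*(17 + 3)))*4)*77 = (84 + (0*(3*20))*4)*77 = (84 + (0*60)*4)*77 = (84 + 0*4)*77 = (84 + 0)*77 = 84*77 = 6468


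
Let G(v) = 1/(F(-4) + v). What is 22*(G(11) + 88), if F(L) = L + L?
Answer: 5830/3 ≈ 1943.3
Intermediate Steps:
F(L) = 2*L
G(v) = 1/(-8 + v) (G(v) = 1/(2*(-4) + v) = 1/(-8 + v))
22*(G(11) + 88) = 22*(1/(-8 + 11) + 88) = 22*(1/3 + 88) = 22*(265/3) = 5830/3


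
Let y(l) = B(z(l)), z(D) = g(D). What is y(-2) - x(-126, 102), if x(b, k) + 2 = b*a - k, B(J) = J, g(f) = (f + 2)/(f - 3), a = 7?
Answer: 986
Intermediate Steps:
g(f) = (2 + f)/(-3 + f)
z(D) = (2 + D)/(-3 + D)
x(b, k) = -2 - k + 7*b (x(b, k) = -2 + (b*7 - k) = -2 + (7*b - k) = -2 + (-k + 7*b) = -2 - k + 7*b)
y(l) = (2 + l)/(-3 + l)
y(-2) - x(-126, 102) = (2 - 2)/(-3 - 2) - (-2 - 1*102 + 7*(-126)) = 0/(-5) - (-2 - 102 - 882) = -⅕*0 - 1*(-986) = 0 + 986 = 986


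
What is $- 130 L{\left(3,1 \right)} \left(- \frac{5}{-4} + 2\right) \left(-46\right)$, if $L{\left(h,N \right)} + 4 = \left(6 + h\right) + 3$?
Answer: $155480$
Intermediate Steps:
$L{\left(h,N \right)} = 5 + h$ ($L{\left(h,N \right)} = -4 + \left(\left(6 + h\right) + 3\right) = -4 + \left(9 + h\right) = 5 + h$)
$- 130 L{\left(3,1 \right)} \left(- \frac{5}{-4} + 2\right) \left(-46\right) = - 130 \left(5 + 3\right) \left(- \frac{5}{-4} + 2\right) \left(-46\right) = - 130 \cdot 8 \left(\left(-5\right) \left(- \frac{1}{4}\right) + 2\right) \left(-46\right) = - 130 \cdot 8 \left(\frac{5}{4} + 2\right) \left(-46\right) = - 130 \cdot 8 \cdot \frac{13}{4} \left(-46\right) = - 130 \cdot 26 \left(-46\right) = \left(-130\right) \left(-1196\right) = 155480$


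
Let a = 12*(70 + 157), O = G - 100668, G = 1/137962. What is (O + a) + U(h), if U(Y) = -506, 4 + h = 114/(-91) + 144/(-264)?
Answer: -13582358899/137962 ≈ -98450.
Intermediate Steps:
h = -5804/1001 (h = -4 + (114/(-91) + 144/(-264)) = -4 + (114*(-1/91) + 144*(-1/264)) = -4 + (-114/91 - 6/11) = -4 - 1800/1001 = -5804/1001 ≈ -5.7982)
G = 1/137962 ≈ 7.2484e-6
O = -13888358615/137962 (O = 1/137962 - 100668 = -13888358615/137962 ≈ -1.0067e+5)
a = 2724 (a = 12*227 = 2724)
(O + a) + U(h) = (-13888358615/137962 + 2724) - 506 = -13512550127/137962 - 506 = -13582358899/137962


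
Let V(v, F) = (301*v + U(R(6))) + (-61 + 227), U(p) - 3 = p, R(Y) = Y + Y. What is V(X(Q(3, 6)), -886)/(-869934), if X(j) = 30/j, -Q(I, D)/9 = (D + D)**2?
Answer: -37591/187905744 ≈ -0.00020005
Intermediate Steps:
R(Y) = 2*Y
Q(I, D) = -36*D**2 (Q(I, D) = -9*(D + D)**2 = -9*4*D**2 = -36*D**2)
U(p) = 3 + p
V(v, F) = 181 + 301*v (V(v, F) = (301*v + (3 + 2*6)) + (-61 + 227) = (301*v + (3 + 12)) + 166 = (301*v + 15) + 166 = (15 + 301*v) + 166 = 181 + 301*v)
V(X(Q(3, 6)), -886)/(-869934) = (181 + 301*(30/((-36*6**2))))/(-869934) = (181 + 301*(30/((-36*36))))*(-1/869934) = (181 + 301*(30/(-1296)))*(-1/869934) = (181 + 301*(30*(-1/1296)))*(-1/869934) = (181 + 301*(-5/216))*(-1/869934) = (181 - 1505/216)*(-1/869934) = (37591/216)*(-1/869934) = -37591/187905744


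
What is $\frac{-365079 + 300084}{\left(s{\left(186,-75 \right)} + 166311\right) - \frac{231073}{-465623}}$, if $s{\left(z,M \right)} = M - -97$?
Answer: $- \frac{10087722295}{25816233844} \approx -0.39075$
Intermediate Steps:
$s{\left(z,M \right)} = 97 + M$ ($s{\left(z,M \right)} = M + 97 = 97 + M$)
$\frac{-365079 + 300084}{\left(s{\left(186,-75 \right)} + 166311\right) - \frac{231073}{-465623}} = \frac{-365079 + 300084}{\left(\left(97 - 75\right) + 166311\right) - \frac{231073}{-465623}} = - \frac{64995}{\left(22 + 166311\right) - - \frac{231073}{465623}} = - \frac{64995}{166333 + \frac{231073}{465623}} = - \frac{64995}{\frac{77448701532}{465623}} = \left(-64995\right) \frac{465623}{77448701532} = - \frac{10087722295}{25816233844}$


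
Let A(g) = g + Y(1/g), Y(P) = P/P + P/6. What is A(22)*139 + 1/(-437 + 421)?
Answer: 1688539/528 ≈ 3198.0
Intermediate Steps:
Y(P) = 1 + P/6 (Y(P) = 1 + P*(⅙) = 1 + P/6)
A(g) = 1 + g + 1/(6*g) (A(g) = g + (1 + 1/(6*g)) = 1 + g + 1/(6*g))
A(22)*139 + 1/(-437 + 421) = (1 + 22 + (⅙)/22)*139 + 1/(-437 + 421) = (1 + 22 + (⅙)*(1/22))*139 + 1/(-16) = (1 + 22 + 1/132)*139 - 1/16 = (3037/132)*139 - 1/16 = 422143/132 - 1/16 = 1688539/528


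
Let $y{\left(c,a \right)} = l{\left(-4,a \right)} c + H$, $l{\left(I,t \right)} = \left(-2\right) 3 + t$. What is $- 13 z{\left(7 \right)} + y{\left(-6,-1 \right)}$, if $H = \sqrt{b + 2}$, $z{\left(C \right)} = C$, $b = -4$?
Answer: $-49 + i \sqrt{2} \approx -49.0 + 1.4142 i$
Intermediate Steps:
$H = i \sqrt{2}$ ($H = \sqrt{-4 + 2} = \sqrt{-2} = i \sqrt{2} \approx 1.4142 i$)
$l{\left(I,t \right)} = -6 + t$
$y{\left(c,a \right)} = i \sqrt{2} + c \left(-6 + a\right)$ ($y{\left(c,a \right)} = \left(-6 + a\right) c + i \sqrt{2} = c \left(-6 + a\right) + i \sqrt{2} = i \sqrt{2} + c \left(-6 + a\right)$)
$- 13 z{\left(7 \right)} + y{\left(-6,-1 \right)} = \left(-13\right) 7 - \left(6 \left(-6 - 1\right) - i \sqrt{2}\right) = -91 + \left(i \sqrt{2} - -42\right) = -91 + \left(i \sqrt{2} + 42\right) = -91 + \left(42 + i \sqrt{2}\right) = -49 + i \sqrt{2}$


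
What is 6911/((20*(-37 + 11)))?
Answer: -6911/520 ≈ -13.290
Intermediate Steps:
6911/((20*(-37 + 11))) = 6911/((20*(-26))) = 6911/(-520) = 6911*(-1/520) = -6911/520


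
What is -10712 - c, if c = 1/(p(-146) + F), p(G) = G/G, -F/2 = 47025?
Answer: -1007452887/94049 ≈ -10712.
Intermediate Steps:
F = -94050 (F = -2*47025 = -94050)
p(G) = 1
c = -1/94049 (c = 1/(1 - 94050) = 1/(-94049) = -1/94049 ≈ -1.0633e-5)
-10712 - c = -10712 - 1*(-1/94049) = -10712 + 1/94049 = -1007452887/94049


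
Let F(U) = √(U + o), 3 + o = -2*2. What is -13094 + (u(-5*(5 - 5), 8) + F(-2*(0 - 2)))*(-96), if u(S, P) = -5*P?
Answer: -9254 - 96*I*√3 ≈ -9254.0 - 166.28*I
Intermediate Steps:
o = -7 (o = -3 - 2*2 = -3 - 4 = -7)
F(U) = √(-7 + U) (F(U) = √(U - 7) = √(-7 + U))
-13094 + (u(-5*(5 - 5), 8) + F(-2*(0 - 2)))*(-96) = -13094 + (-5*8 + √(-7 - 2*(0 - 2)))*(-96) = -13094 + (-40 + √(-7 - 2*(-2)))*(-96) = -13094 + (-40 + √(-7 + 4))*(-96) = -13094 + (-40 + √(-3))*(-96) = -13094 + (-40 + I*√3)*(-96) = -13094 + (3840 - 96*I*√3) = -9254 - 96*I*√3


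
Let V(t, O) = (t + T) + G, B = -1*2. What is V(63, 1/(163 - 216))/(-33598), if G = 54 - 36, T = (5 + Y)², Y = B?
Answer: -45/16799 ≈ -0.0026787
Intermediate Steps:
B = -2
Y = -2
T = 9 (T = (5 - 2)² = 3² = 9)
G = 18
V(t, O) = 27 + t (V(t, O) = (t + 9) + 18 = (9 + t) + 18 = 27 + t)
V(63, 1/(163 - 216))/(-33598) = (27 + 63)/(-33598) = 90*(-1/33598) = -45/16799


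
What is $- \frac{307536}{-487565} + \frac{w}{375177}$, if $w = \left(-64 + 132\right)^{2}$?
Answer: $\frac{117634934432}{182923174005} \approx 0.64308$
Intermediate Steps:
$w = 4624$ ($w = 68^{2} = 4624$)
$- \frac{307536}{-487565} + \frac{w}{375177} = - \frac{307536}{-487565} + \frac{4624}{375177} = \left(-307536\right) \left(- \frac{1}{487565}\right) + 4624 \cdot \frac{1}{375177} = \frac{307536}{487565} + \frac{4624}{375177} = \frac{117634934432}{182923174005}$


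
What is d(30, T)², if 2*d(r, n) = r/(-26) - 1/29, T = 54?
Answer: 50176/142129 ≈ 0.35303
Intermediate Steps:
d(r, n) = -1/58 - r/52 (d(r, n) = (r/(-26) - 1/29)/2 = (r*(-1/26) - 1*1/29)/2 = (-r/26 - 1/29)/2 = (-1/29 - r/26)/2 = -1/58 - r/52)
d(30, T)² = (-1/58 - 1/52*30)² = (-1/58 - 15/26)² = (-224/377)² = 50176/142129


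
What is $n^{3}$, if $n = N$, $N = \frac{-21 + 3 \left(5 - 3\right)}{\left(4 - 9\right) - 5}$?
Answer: $\frac{27}{8} \approx 3.375$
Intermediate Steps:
$N = \frac{3}{2}$ ($N = \frac{-21 + 3 \cdot 2}{\left(4 - 9\right) - 5} = \frac{-21 + 6}{-5 - 5} = - \frac{15}{-10} = \left(-15\right) \left(- \frac{1}{10}\right) = \frac{3}{2} \approx 1.5$)
$n = \frac{3}{2} \approx 1.5$
$n^{3} = \left(\frac{3}{2}\right)^{3} = \frac{27}{8}$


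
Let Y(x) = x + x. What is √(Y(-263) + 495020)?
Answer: 13*√2926 ≈ 703.20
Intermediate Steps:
Y(x) = 2*x
√(Y(-263) + 495020) = √(2*(-263) + 495020) = √(-526 + 495020) = √494494 = 13*√2926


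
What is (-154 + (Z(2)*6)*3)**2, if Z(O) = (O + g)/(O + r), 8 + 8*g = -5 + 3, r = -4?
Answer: 413449/16 ≈ 25841.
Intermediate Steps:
g = -5/4 (g = -1 + (-5 + 3)/8 = -1 + (1/8)*(-2) = -1 - 1/4 = -5/4 ≈ -1.2500)
Z(O) = (-5/4 + O)/(-4 + O) (Z(O) = (O - 5/4)/(O - 4) = (-5/4 + O)/(-4 + O))
(-154 + (Z(2)*6)*3)**2 = (-154 + (((-5/4 + 2)/(-4 + 2))*6)*3)**2 = (-154 + (((3/4)/(-2))*6)*3)**2 = (-154 + (-1/2*3/4*6)*3)**2 = (-154 - 3/8*6*3)**2 = (-154 - 9/4*3)**2 = (-154 - 27/4)**2 = (-643/4)**2 = 413449/16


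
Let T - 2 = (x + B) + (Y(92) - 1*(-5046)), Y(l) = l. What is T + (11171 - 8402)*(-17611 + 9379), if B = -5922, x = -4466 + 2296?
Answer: -22797360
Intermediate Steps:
x = -2170
T = -2952 (T = 2 + ((-2170 - 5922) + (92 - 1*(-5046))) = 2 + (-8092 + (92 + 5046)) = 2 + (-8092 + 5138) = 2 - 2954 = -2952)
T + (11171 - 8402)*(-17611 + 9379) = -2952 + (11171 - 8402)*(-17611 + 9379) = -2952 + 2769*(-8232) = -2952 - 22794408 = -22797360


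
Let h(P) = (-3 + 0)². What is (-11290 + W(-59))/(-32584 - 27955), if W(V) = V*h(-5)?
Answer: 11821/60539 ≈ 0.19526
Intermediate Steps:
h(P) = 9 (h(P) = (-3)² = 9)
W(V) = 9*V (W(V) = V*9 = 9*V)
(-11290 + W(-59))/(-32584 - 27955) = (-11290 + 9*(-59))/(-32584 - 27955) = (-11290 - 531)/(-60539) = -11821*(-1/60539) = 11821/60539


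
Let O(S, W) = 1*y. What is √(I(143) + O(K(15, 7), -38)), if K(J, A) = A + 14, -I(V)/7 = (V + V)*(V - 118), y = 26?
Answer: 26*I*√74 ≈ 223.66*I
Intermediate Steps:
I(V) = -14*V*(-118 + V) (I(V) = -7*(V + V)*(V - 118) = -7*2*V*(-118 + V) = -14*V*(-118 + V))
K(J, A) = 14 + A
O(S, W) = 26 (O(S, W) = 1*26 = 26)
√(I(143) + O(K(15, 7), -38)) = √(14*143*(118 - 1*143) + 26) = √(14*143*(118 - 143) + 26) = √(14*143*(-25) + 26) = √(-50050 + 26) = √(-50024) = 26*I*√74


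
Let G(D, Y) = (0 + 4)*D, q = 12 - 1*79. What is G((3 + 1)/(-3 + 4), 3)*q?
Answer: -1072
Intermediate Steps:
q = -67 (q = 12 - 79 = -67)
G(D, Y) = 4*D
G((3 + 1)/(-3 + 4), 3)*q = (4*((3 + 1)/(-3 + 4)))*(-67) = (4*(4/1))*(-67) = (4*(4*1))*(-67) = (4*4)*(-67) = 16*(-67) = -1072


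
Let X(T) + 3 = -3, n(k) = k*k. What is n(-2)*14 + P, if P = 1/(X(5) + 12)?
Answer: 337/6 ≈ 56.167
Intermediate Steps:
n(k) = k**2
X(T) = -6 (X(T) = -3 - 3 = -6)
P = 1/6 (P = 1/(-6 + 12) = 1/6 ≈ 0.16667)
n(-2)*14 + P = (-2)**2*14 + 1/6 = 4*14 + 1/6 = 56 + 1/6 = 337/6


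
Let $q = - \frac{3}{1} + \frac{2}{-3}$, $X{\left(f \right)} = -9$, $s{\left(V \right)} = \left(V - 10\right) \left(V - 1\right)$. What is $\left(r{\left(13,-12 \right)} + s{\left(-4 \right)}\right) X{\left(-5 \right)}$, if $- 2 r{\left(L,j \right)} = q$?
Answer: $- \frac{1293}{2} \approx -646.5$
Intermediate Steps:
$s{\left(V \right)} = \left(-1 + V\right) \left(-10 + V\right)$ ($s{\left(V \right)} = \left(-10 + V\right) \left(-1 + V\right) = \left(-1 + V\right) \left(-10 + V\right)$)
$q = - \frac{11}{3}$ ($q = \left(-3\right) 1 + 2 \left(- \frac{1}{3}\right) = -3 - \frac{2}{3} = - \frac{11}{3} \approx -3.6667$)
$r{\left(L,j \right)} = \frac{11}{6}$ ($r{\left(L,j \right)} = \left(- \frac{1}{2}\right) \left(- \frac{11}{3}\right) = \frac{11}{6}$)
$\left(r{\left(13,-12 \right)} + s{\left(-4 \right)}\right) X{\left(-5 \right)} = \left(\frac{11}{6} + \left(10 + \left(-4\right)^{2} - -44\right)\right) \left(-9\right) = \left(\frac{11}{6} + \left(10 + 16 + 44\right)\right) \left(-9\right) = \left(\frac{11}{6} + 70\right) \left(-9\right) = \frac{431}{6} \left(-9\right) = - \frac{1293}{2}$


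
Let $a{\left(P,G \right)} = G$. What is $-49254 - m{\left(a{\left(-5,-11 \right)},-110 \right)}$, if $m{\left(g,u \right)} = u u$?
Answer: $-61354$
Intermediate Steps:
$m{\left(g,u \right)} = u^{2}$
$-49254 - m{\left(a{\left(-5,-11 \right)},-110 \right)} = -49254 - \left(-110\right)^{2} = -49254 - 12100 = -61354$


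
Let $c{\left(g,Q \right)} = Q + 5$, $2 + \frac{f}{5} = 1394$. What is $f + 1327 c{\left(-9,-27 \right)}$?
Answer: $-22234$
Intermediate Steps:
$f = 6960$ ($f = -10 + 5 \cdot 1394 = -10 + 6970 = 6960$)
$c{\left(g,Q \right)} = 5 + Q$
$f + 1327 c{\left(-9,-27 \right)} = 6960 + 1327 \left(5 - 27\right) = 6960 + 1327 \left(-22\right) = 6960 - 29194 = -22234$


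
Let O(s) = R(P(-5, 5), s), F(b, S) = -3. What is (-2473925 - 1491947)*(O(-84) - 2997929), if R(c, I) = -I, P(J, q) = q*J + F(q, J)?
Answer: 11889069545840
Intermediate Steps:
P(J, q) = -3 + J*q (P(J, q) = q*J - 3 = J*q - 3 = -3 + J*q)
O(s) = -s
(-2473925 - 1491947)*(O(-84) - 2997929) = (-2473925 - 1491947)*(-1*(-84) - 2997929) = -3965872*(84 - 2997929) = -3965872*(-2997845) = 11889069545840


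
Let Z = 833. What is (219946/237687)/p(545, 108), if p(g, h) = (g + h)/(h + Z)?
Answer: 206969186/155209611 ≈ 1.3335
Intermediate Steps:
p(g, h) = (g + h)/(833 + h) (p(g, h) = (g + h)/(h + 833) = (g + h)/(833 + h))
(219946/237687)/p(545, 108) = (219946/237687)/(((545 + 108)/(833 + 108))) = (219946*(1/237687))/((653/941)) = 219946/(237687*(((1/941)*653))) = 219946/(237687*(653/941)) = (219946/237687)*(941/653) = 206969186/155209611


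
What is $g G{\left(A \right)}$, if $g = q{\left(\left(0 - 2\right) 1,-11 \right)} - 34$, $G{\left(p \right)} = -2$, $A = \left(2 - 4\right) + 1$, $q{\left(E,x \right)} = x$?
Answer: $90$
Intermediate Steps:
$A = -1$ ($A = -2 + 1 = -1$)
$g = -45$ ($g = -11 - 34 = -45$)
$g G{\left(A \right)} = \left(-45\right) \left(-2\right) = 90$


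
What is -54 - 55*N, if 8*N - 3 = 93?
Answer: -714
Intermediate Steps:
N = 12 (N = 3/8 + (1/8)*93 = 3/8 + 93/8 = 12)
-54 - 55*N = -54 - 55*12 = -54 - 660 = -714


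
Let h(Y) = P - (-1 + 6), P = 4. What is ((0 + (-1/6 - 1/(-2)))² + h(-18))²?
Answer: 64/81 ≈ 0.79012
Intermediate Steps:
h(Y) = -1 (h(Y) = 4 - (-1 + 6) = 4 - 1*5 = 4 - 5 = -1)
((0 + (-1/6 - 1/(-2)))² + h(-18))² = ((0 + (-1/6 - 1/(-2)))² - 1)² = ((0 + (-1*⅙ - 1*(-½)))² - 1)² = ((0 + (-⅙ + ½))² - 1)² = ((0 + ⅓)² - 1)² = ((⅓)² - 1)² = (⅑ - 1)² = (-8/9)² = 64/81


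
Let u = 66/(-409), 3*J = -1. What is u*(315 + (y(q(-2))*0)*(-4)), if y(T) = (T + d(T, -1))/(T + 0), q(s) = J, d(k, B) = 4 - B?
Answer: -20790/409 ≈ -50.831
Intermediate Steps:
J = -1/3 (J = (1/3)*(-1) = -1/3 ≈ -0.33333)
q(s) = -1/3
y(T) = (5 + T)/T (y(T) = (T + (4 - 1*(-1)))/(T + 0) = (T + (4 + 1))/T = (T + 5)/T = (5 + T)/T)
u = -66/409 (u = 66*(-1/409) = -66/409 ≈ -0.16137)
u*(315 + (y(q(-2))*0)*(-4)) = -66*(315 + (((5 - 1/3)/(-1/3))*0)*(-4))/409 = -66*(315 + (-3*14/3*0)*(-4))/409 = -66*(315 - 14*0*(-4))/409 = -66*(315 + 0*(-4))/409 = -66*(315 + 0)/409 = -66/409*315 = -20790/409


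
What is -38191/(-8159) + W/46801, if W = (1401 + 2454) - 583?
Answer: 1814073239/381849359 ≈ 4.7508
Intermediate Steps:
W = 3272 (W = 3855 - 583 = 3272)
-38191/(-8159) + W/46801 = -38191/(-8159) + 3272/46801 = -38191*(-1/8159) + 3272*(1/46801) = 38191/8159 + 3272/46801 = 1814073239/381849359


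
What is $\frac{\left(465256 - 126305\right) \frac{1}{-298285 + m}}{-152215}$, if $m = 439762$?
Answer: $- \frac{338951}{21534921555} \approx -1.574 \cdot 10^{-5}$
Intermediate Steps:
$\frac{\left(465256 - 126305\right) \frac{1}{-298285 + m}}{-152215} = \frac{\left(465256 - 126305\right) \frac{1}{-298285 + 439762}}{-152215} = \frac{338951}{141477} \left(- \frac{1}{152215}\right) = - \frac{338951}{21534921555}$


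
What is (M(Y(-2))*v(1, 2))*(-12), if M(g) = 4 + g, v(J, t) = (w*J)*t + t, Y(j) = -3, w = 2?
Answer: -72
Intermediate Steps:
v(J, t) = t + 2*J*t (v(J, t) = (2*J)*t + t = 2*J*t + t = t + 2*J*t)
(M(Y(-2))*v(1, 2))*(-12) = ((4 - 3)*(2*(1 + 2*1)))*(-12) = (1*(2*(1 + 2)))*(-12) = (1*(2*3))*(-12) = (1*6)*(-12) = 6*(-12) = -72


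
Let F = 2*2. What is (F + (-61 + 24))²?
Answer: 1089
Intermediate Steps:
F = 4
(F + (-61 + 24))² = (4 + (-61 + 24))² = (4 - 37)² = (-33)² = 1089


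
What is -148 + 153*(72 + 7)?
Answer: 11939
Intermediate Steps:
-148 + 153*(72 + 7) = -148 + 153*79 = -148 + 12087 = 11939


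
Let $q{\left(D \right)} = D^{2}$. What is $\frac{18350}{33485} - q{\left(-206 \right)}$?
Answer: $- \frac{284190222}{6697} \approx -42435.0$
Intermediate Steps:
$\frac{18350}{33485} - q{\left(-206 \right)} = \frac{18350}{33485} - \left(-206\right)^{2} = 18350 \cdot \frac{1}{33485} - 42436 = \frac{3670}{6697} - 42436 = - \frac{284190222}{6697}$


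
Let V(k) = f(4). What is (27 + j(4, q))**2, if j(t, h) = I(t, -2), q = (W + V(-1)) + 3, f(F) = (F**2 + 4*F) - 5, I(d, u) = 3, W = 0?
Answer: 900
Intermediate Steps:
f(F) = -5 + F**2 + 4*F
V(k) = 27 (V(k) = -5 + 4**2 + 4*4 = -5 + 16 + 16 = 27)
q = 30 (q = (0 + 27) + 3 = 27 + 3 = 30)
j(t, h) = 3
(27 + j(4, q))**2 = (27 + 3)**2 = 30**2 = 900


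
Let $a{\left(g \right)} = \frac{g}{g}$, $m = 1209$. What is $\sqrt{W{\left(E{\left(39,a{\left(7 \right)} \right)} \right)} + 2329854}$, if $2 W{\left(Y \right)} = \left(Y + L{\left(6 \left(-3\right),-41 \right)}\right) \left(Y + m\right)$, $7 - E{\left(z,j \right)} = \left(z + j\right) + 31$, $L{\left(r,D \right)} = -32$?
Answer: $3 \sqrt{252766} \approx 1508.3$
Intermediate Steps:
$a{\left(g \right)} = 1$
$E{\left(z,j \right)} = -24 - j - z$ ($E{\left(z,j \right)} = 7 - \left(\left(z + j\right) + 31\right) = 7 - \left(\left(j + z\right) + 31\right) = 7 - \left(31 + j + z\right) = -24 - j - z$)
$W{\left(Y \right)} = \frac{\left(-32 + Y\right) \left(1209 + Y\right)}{2}$ ($W{\left(Y \right)} = \frac{\left(Y - 32\right) \left(Y + 1209\right)}{2} = \frac{\left(-32 + Y\right) \left(1209 + Y\right)}{2}$)
$\sqrt{W{\left(E{\left(39,a{\left(7 \right)} \right)} \right)} + 2329854} = \sqrt{\left(-19344 + \frac{\left(-24 - 1 - 39\right)^{2}}{2} + \frac{1177 \left(-24 - 1 - 39\right)}{2}\right) + 2329854} = \sqrt{\left(-19344 + \frac{\left(-64\right)^{2}}{2} + \frac{1177}{2} \left(-64\right)\right) + 2329854} = \sqrt{\left(-19344 + \frac{1}{2} \cdot 4096 - 37664\right) + 2329854} = \sqrt{\left(-19344 + 2048 - 37664\right) + 2329854} = \sqrt{-54960 + 2329854} = \sqrt{2274894} = 3 \sqrt{252766}$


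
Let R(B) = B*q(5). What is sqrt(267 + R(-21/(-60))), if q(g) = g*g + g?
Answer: sqrt(1110)/2 ≈ 16.658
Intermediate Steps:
q(g) = g + g**2 (q(g) = g**2 + g = g + g**2)
R(B) = 30*B (R(B) = B*(5*(1 + 5)) = B*(5*6) = B*30 = 30*B)
sqrt(267 + R(-21/(-60))) = sqrt(267 + 30*(-21/(-60))) = sqrt(267 + 30*(-21*(-1/60))) = sqrt(267 + 30*(7/20)) = sqrt(267 + 21/2) = sqrt(555/2) = sqrt(1110)/2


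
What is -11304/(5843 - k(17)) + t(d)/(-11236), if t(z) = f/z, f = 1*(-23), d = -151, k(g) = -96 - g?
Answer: -4794727583/2526291004 ≈ -1.8979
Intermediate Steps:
f = -23
t(z) = -23/z
-11304/(5843 - k(17)) + t(d)/(-11236) = -11304/(5843 - (-96 - 1*17)) - 23/(-151)/(-11236) = -11304/(5843 - (-96 - 17)) - 23*(-1/151)*(-1/11236) = -11304/(5843 - 1*(-113)) + (23/151)*(-1/11236) = -11304/(5843 + 113) - 23/1696636 = -11304/5956 - 23/1696636 = -11304*1/5956 - 23/1696636 = -2826/1489 - 23/1696636 = -4794727583/2526291004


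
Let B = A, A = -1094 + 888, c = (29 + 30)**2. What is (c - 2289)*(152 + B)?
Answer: -64368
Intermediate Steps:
c = 3481 (c = 59**2 = 3481)
A = -206
B = -206
(c - 2289)*(152 + B) = (3481 - 2289)*(152 - 206) = 1192*(-54) = -64368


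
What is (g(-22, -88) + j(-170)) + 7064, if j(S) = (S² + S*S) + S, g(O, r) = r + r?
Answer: 64518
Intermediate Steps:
g(O, r) = 2*r
j(S) = S + 2*S² (j(S) = (S² + S²) + S = 2*S² + S = S + 2*S²)
(g(-22, -88) + j(-170)) + 7064 = (2*(-88) - 170*(1 + 2*(-170))) + 7064 = (-176 - 170*(1 - 340)) + 7064 = (-176 - 170*(-339)) + 7064 = (-176 + 57630) + 7064 = 57454 + 7064 = 64518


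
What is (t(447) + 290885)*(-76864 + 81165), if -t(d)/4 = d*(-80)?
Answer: 1866311425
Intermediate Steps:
t(d) = 320*d (t(d) = -4*d*(-80) = -(-320)*d = 320*d)
(t(447) + 290885)*(-76864 + 81165) = (320*447 + 290885)*(-76864 + 81165) = (143040 + 290885)*4301 = 433925*4301 = 1866311425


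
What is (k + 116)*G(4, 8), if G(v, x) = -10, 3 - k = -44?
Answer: -1630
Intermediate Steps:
k = 47 (k = 3 - 1*(-44) = 3 + 44 = 47)
(k + 116)*G(4, 8) = (47 + 116)*(-10) = 163*(-10) = -1630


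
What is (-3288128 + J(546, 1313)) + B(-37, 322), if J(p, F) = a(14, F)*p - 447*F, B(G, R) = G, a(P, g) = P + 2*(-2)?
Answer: -3869616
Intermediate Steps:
a(P, g) = -4 + P (a(P, g) = P - 4 = -4 + P)
J(p, F) = -447*F + 10*p (J(p, F) = (-4 + 14)*p - 447*F = 10*p - 447*F = -447*F + 10*p)
(-3288128 + J(546, 1313)) + B(-37, 322) = (-3288128 + (-447*1313 + 10*546)) - 37 = (-3288128 + (-586911 + 5460)) - 37 = (-3288128 - 581451) - 37 = -3869579 - 37 = -3869616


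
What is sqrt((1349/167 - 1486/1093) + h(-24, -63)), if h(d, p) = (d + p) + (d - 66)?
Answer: 2*I*sqrt(1418343080613)/182531 ≈ 13.049*I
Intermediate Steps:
h(d, p) = -66 + p + 2*d (h(d, p) = (d + p) + (-66 + d) = -66 + p + 2*d)
sqrt((1349/167 - 1486/1093) + h(-24, -63)) = sqrt((1349/167 - 1486/1093) + (-66 - 63 + 2*(-24))) = sqrt((1349*(1/167) - 1486*1/1093) + (-66 - 63 - 48)) = sqrt((1349/167 - 1486/1093) - 177) = sqrt(1226295/182531 - 177) = sqrt(-31081692/182531) = 2*I*sqrt(1418343080613)/182531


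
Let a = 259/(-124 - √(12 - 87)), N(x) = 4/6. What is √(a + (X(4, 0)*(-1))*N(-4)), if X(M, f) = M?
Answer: √(-10195620468 + 180081405*I*√3)/46353 ≈ 0.033317 + 2.1786*I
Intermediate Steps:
N(x) = ⅔ (N(x) = 4*(⅙) = ⅔)
a = 259/(-124 - 5*I*√3) (a = 259/(-124 - √(-75)) = 259/(-124 - 5*I*√3) ≈ -2.0786 + 0.14517*I)
√(a + (X(4, 0)*(-1))*N(-4)) = √((-32116/15451 + 1295*I*√3/15451) + (4*(-1))*(⅔)) = √((-32116/15451 + 1295*I*√3/15451) - 4*⅔) = √((-32116/15451 + 1295*I*√3/15451) - 8/3) = √(-219956/46353 + 1295*I*√3/15451)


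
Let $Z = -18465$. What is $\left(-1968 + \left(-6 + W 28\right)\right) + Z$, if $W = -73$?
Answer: $-22483$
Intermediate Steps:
$\left(-1968 + \left(-6 + W 28\right)\right) + Z = \left(-1968 - 2050\right) - 18465 = -4018 - 18465 = -22483$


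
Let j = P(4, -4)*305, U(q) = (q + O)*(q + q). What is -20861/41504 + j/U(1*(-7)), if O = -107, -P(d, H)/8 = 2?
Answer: -58958419/16560096 ≈ -3.5603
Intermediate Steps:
P(d, H) = -16 (P(d, H) = -8*2 = -16)
U(q) = 2*q*(-107 + q) (U(q) = (q - 107)*(q + q) = (-107 + q)*(2*q) = 2*q*(-107 + q))
j = -4880 (j = -16*305 = -4880)
-20861/41504 + j/U(1*(-7)) = -20861/41504 - 4880*(-1/(14*(-107 + 1*(-7)))) = -20861*1/41504 - 4880*(-1/(14*(-107 - 7))) = -20861/41504 - 4880/(2*(-7)*(-114)) = -20861/41504 - 4880/1596 = -20861/41504 - 4880*1/1596 = -20861/41504 - 1220/399 = -58958419/16560096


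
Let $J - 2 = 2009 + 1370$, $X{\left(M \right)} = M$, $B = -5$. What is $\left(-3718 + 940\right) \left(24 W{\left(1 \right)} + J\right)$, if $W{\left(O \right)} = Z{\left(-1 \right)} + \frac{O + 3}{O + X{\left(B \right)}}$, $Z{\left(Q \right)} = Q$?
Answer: $-9259074$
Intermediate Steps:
$W{\left(O \right)} = -1 + \frac{3 + O}{-5 + O}$ ($W{\left(O \right)} = -1 + \frac{O + 3}{O - 5} = -1 + \frac{3 + O}{-5 + O}$)
$J = 3381$ ($J = 2 + \left(2009 + 1370\right) = 2 + 3379 = 3381$)
$\left(-3718 + 940\right) \left(24 W{\left(1 \right)} + J\right) = \left(-3718 + 940\right) \left(24 \frac{8}{-5 + 1} + 3381\right) = - 2778 \left(24 \frac{8}{-4} + 3381\right) = - 2778 \left(24 \cdot 8 \left(- \frac{1}{4}\right) + 3381\right) = - 2778 \left(24 \left(-2\right) + 3381\right) = - 2778 \left(-48 + 3381\right) = \left(-2778\right) 3333 = -9259074$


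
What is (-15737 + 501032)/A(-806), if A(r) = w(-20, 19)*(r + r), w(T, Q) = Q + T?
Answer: 485295/1612 ≈ 301.05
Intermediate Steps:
A(r) = -2*r (A(r) = (19 - 20)*(r + r) = -2*r)
(-15737 + 501032)/A(-806) = (-15737 + 501032)/((-2*(-806))) = 485295/1612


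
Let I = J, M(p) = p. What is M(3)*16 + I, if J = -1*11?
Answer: 37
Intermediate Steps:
J = -11
I = -11
M(3)*16 + I = 3*16 - 11 = 48 - 11 = 37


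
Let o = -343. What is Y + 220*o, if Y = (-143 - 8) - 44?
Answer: -75655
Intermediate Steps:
Y = -195 (Y = -151 - 44 = -195)
Y + 220*o = -195 + 220*(-343) = -195 - 75460 = -75655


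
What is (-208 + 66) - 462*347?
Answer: -160456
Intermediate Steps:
(-208 + 66) - 462*347 = -142 - 160314 = -160456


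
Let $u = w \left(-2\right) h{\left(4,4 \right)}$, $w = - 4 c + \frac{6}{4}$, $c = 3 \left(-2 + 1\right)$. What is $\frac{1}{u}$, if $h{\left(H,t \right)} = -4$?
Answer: $\frac{1}{108} \approx 0.0092593$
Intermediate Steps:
$c = -3$ ($c = 3 \left(-1\right) = -3$)
$w = \frac{27}{2}$ ($w = \left(-4\right) \left(-3\right) + \frac{6}{4} = 12 + 6 \cdot \frac{1}{4} = 12 + \frac{3}{2} = \frac{27}{2} \approx 13.5$)
$u = 108$ ($u = \frac{27}{2} \left(-2\right) \left(-4\right) = \left(-27\right) \left(-4\right) = 108$)
$\frac{1}{u} = \frac{1}{108}$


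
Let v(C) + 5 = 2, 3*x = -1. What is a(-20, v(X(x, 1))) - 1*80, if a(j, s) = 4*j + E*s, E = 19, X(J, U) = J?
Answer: -217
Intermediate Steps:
x = -⅓ (x = (⅓)*(-1) = -⅓ ≈ -0.33333)
v(C) = -3 (v(C) = -5 + 2 = -3)
a(j, s) = 4*j + 19*s
a(-20, v(X(x, 1))) - 1*80 = (4*(-20) + 19*(-3)) - 1*80 = (-80 - 57) - 80 = -137 - 80 = -217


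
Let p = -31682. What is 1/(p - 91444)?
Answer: -1/123126 ≈ -8.1218e-6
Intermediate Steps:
1/(p - 91444) = 1/(-31682 - 91444) = 1/(-123126) = -1/123126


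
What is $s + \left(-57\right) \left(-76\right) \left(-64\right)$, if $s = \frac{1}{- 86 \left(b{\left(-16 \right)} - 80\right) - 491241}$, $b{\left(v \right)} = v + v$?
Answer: $- \frac{133525132033}{481609} \approx -2.7725 \cdot 10^{5}$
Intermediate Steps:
$b{\left(v \right)} = 2 v$
$s = - \frac{1}{481609}$ ($s = \frac{1}{- 86 \left(2 \left(-16\right) - 80\right) - 491241} = \frac{1}{- 86 \left(-32 - 80\right) - 491241} = \frac{1}{\left(-86\right) \left(-112\right) - 491241} = \frac{1}{9632 - 491241} = \frac{1}{-481609} = - \frac{1}{481609} \approx -2.0764 \cdot 10^{-6}$)
$s + \left(-57\right) \left(-76\right) \left(-64\right) = - \frac{1}{481609} + \left(-57\right) \left(-76\right) \left(-64\right) = - \frac{1}{481609} + 4332 \left(-64\right) = - \frac{1}{481609} - 277248 = - \frac{133525132033}{481609}$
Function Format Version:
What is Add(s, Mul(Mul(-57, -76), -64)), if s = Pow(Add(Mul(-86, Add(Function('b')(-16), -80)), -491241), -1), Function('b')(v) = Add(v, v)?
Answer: Rational(-133525132033, 481609) ≈ -2.7725e+5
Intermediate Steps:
Function('b')(v) = Mul(2, v)
s = Rational(-1, 481609) (s = Pow(Add(Mul(-86, Add(Mul(2, -16), -80)), -491241), -1) = Pow(Add(Mul(-86, Add(-32, -80)), -491241), -1) = Pow(Add(Mul(-86, -112), -491241), -1) = Pow(Add(9632, -491241), -1) = Pow(-481609, -1) = Rational(-1, 481609) ≈ -2.0764e-6)
Add(s, Mul(Mul(-57, -76), -64)) = Add(Rational(-1, 481609), Mul(Mul(-57, -76), -64)) = Add(Rational(-1, 481609), Mul(4332, -64)) = Add(Rational(-1, 481609), -277248) = Rational(-133525132033, 481609)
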